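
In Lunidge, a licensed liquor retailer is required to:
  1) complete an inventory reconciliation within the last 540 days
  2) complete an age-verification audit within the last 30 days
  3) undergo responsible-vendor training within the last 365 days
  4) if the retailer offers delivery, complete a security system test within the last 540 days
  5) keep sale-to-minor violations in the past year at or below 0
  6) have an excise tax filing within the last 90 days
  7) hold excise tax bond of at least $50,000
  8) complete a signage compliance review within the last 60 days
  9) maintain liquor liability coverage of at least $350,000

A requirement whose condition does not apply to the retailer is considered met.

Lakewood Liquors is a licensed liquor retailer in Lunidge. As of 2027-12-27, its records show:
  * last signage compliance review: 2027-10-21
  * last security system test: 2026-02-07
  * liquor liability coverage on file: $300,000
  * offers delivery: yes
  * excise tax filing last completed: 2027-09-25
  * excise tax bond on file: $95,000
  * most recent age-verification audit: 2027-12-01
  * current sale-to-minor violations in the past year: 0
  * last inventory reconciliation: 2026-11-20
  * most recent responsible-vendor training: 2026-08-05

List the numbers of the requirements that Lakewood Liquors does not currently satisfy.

1. inventory reconciliation 402 days ago vs limit 540 → met
2. age-verification audit 26 days ago vs limit 30 → met
3. responsible-vendor training 509 days ago vs limit 365 → not met
4. condition 'offers delivery' holds; security system test 688 days ago vs limit 540 → not met
5. sale-to-minor violations in the past year 0 ≤ 0 → met
6. excise tax filing 93 days ago vs limit 90 → not met
7. excise tax bond $95,000 ≥ $50,000 → met
8. signage compliance review 67 days ago vs limit 60 → not met
9. liquor liability coverage $300,000 < $350,000 → not met
Not met: 3, 4, 6, 8, 9

3, 4, 6, 8, 9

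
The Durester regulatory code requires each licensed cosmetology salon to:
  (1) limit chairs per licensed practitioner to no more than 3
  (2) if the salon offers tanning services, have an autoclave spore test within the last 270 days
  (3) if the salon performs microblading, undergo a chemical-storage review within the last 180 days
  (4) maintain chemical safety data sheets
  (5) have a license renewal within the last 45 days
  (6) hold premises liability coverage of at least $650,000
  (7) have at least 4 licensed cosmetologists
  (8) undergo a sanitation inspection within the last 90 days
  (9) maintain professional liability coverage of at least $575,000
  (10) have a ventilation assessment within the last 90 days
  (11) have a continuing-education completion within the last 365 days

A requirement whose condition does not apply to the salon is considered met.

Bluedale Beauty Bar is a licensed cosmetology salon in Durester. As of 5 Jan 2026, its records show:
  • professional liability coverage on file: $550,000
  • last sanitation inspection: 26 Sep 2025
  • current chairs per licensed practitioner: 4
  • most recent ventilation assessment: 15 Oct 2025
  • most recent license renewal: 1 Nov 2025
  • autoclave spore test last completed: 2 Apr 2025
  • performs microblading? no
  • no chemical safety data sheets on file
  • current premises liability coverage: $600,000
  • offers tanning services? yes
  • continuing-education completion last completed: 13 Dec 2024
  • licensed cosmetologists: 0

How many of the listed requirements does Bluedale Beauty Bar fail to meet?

9

1. chairs per licensed practitioner 4 > 3 → not met
2. condition 'offers tanning services' holds; autoclave spore test 278 days ago vs limit 270 → not met
3. condition 'performs microblading' does not hold → requirement n/a → met
4. chemical safety data sheets absent → not met
5. license renewal 65 days ago vs limit 45 → not met
6. premises liability coverage $600,000 < $650,000 → not met
7. licensed cosmetologists 0 < 4 → not met
8. sanitation inspection 101 days ago vs limit 90 → not met
9. professional liability coverage $550,000 < $575,000 → not met
10. ventilation assessment 82 days ago vs limit 90 → met
11. continuing-education completion 388 days ago vs limit 365 → not met
Not met: 9 of 11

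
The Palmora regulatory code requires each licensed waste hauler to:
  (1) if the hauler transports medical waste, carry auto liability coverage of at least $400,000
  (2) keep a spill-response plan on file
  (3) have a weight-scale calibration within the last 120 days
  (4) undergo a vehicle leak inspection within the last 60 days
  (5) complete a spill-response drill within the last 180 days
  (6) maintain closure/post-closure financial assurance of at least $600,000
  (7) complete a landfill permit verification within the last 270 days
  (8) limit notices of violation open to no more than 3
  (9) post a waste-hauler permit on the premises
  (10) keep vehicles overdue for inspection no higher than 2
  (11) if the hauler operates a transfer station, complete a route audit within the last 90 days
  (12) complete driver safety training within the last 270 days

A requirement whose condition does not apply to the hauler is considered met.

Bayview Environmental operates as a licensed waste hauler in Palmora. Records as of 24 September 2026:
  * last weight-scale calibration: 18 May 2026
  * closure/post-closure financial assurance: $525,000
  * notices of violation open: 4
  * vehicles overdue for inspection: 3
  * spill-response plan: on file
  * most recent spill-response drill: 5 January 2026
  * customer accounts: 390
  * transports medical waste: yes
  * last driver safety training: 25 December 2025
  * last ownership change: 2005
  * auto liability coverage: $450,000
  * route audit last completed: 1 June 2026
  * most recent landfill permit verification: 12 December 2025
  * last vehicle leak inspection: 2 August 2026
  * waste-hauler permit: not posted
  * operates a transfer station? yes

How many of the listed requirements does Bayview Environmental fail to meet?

1. condition 'transports medical waste' holds; auto liability coverage $450,000 ≥ $400,000 → met
2. spill-response plan present → met
3. weight-scale calibration 129 days ago vs limit 120 → not met
4. vehicle leak inspection 53 days ago vs limit 60 → met
5. spill-response drill 262 days ago vs limit 180 → not met
6. closure/post-closure financial assurance $525,000 < $600,000 → not met
7. landfill permit verification 286 days ago vs limit 270 → not met
8. notices of violation open 4 > 3 → not met
9. waste-hauler permit absent → not met
10. vehicles overdue for inspection 3 > 2 → not met
11. condition 'operates a transfer station' holds; route audit 115 days ago vs limit 90 → not met
12. driver safety training 273 days ago vs limit 270 → not met
Not met: 9 of 12

9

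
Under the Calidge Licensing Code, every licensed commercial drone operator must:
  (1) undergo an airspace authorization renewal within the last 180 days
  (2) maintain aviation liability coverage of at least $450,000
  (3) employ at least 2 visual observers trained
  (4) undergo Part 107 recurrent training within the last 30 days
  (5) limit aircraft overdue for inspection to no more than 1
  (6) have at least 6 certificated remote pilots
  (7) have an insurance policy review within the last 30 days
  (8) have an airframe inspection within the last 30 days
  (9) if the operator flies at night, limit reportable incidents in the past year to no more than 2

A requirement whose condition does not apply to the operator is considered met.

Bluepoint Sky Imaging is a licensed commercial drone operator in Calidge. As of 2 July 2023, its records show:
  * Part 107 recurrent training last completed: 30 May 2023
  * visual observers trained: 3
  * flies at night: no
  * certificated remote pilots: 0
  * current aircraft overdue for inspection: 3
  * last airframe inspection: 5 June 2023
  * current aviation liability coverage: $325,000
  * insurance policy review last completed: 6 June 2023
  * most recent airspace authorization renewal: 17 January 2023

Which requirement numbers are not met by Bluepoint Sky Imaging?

2, 4, 5, 6

1. airspace authorization renewal 166 days ago vs limit 180 → met
2. aviation liability coverage $325,000 < $450,000 → not met
3. visual observers trained 3 ≥ 2 → met
4. Part 107 recurrent training 33 days ago vs limit 30 → not met
5. aircraft overdue for inspection 3 > 1 → not met
6. certificated remote pilots 0 < 6 → not met
7. insurance policy review 26 days ago vs limit 30 → met
8. airframe inspection 27 days ago vs limit 30 → met
9. condition 'flies at night' does not hold → requirement n/a → met
Not met: 2, 4, 5, 6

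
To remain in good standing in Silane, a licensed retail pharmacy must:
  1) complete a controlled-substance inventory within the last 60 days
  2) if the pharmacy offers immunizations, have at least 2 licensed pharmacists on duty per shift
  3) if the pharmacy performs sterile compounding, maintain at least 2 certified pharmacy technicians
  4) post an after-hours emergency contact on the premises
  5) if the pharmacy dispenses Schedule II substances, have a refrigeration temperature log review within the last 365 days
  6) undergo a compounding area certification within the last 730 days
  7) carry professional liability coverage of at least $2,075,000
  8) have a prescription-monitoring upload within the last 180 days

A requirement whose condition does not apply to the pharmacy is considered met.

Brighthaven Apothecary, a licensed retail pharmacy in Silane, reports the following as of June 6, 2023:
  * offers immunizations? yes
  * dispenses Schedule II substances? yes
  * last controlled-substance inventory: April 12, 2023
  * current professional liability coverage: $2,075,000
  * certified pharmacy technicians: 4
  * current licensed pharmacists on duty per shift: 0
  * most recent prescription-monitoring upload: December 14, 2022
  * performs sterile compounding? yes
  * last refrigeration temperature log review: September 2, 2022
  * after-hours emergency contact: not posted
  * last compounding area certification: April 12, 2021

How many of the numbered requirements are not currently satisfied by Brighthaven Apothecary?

1. controlled-substance inventory 55 days ago vs limit 60 → met
2. condition 'offers immunizations' holds; licensed pharmacists on duty per shift 0 < 2 → not met
3. condition 'performs sterile compounding' holds; certified pharmacy technicians 4 ≥ 2 → met
4. after-hours emergency contact absent → not met
5. condition 'dispenses Schedule II substances' holds; refrigeration temperature log review 277 days ago vs limit 365 → met
6. compounding area certification 785 days ago vs limit 730 → not met
7. professional liability coverage $2,075,000 ≥ $2,075,000 → met
8. prescription-monitoring upload 174 days ago vs limit 180 → met
Not met: 3 of 8

3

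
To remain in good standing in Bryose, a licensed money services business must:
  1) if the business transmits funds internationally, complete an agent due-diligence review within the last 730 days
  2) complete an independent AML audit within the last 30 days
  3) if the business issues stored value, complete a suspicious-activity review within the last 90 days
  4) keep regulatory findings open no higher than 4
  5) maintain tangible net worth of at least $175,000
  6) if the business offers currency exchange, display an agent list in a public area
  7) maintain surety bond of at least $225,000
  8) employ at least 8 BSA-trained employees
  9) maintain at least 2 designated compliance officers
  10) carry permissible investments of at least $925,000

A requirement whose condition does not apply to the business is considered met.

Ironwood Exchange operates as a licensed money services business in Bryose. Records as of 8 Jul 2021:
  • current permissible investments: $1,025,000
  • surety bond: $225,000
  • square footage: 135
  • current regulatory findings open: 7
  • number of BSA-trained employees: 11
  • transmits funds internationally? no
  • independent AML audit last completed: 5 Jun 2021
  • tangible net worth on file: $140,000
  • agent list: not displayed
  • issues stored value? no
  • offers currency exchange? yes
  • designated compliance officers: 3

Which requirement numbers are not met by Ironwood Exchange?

2, 4, 5, 6

1. condition 'transmits funds internationally' does not hold → requirement n/a → met
2. independent AML audit 33 days ago vs limit 30 → not met
3. condition 'issues stored value' does not hold → requirement n/a → met
4. regulatory findings open 7 > 4 → not met
5. tangible net worth $140,000 < $175,000 → not met
6. condition 'offers currency exchange' holds; agent list absent → not met
7. surety bond $225,000 ≥ $225,000 → met
8. BSA-trained employees 11 ≥ 8 → met
9. designated compliance officers 3 ≥ 2 → met
10. permissible investments $1,025,000 ≥ $925,000 → met
Not met: 2, 4, 5, 6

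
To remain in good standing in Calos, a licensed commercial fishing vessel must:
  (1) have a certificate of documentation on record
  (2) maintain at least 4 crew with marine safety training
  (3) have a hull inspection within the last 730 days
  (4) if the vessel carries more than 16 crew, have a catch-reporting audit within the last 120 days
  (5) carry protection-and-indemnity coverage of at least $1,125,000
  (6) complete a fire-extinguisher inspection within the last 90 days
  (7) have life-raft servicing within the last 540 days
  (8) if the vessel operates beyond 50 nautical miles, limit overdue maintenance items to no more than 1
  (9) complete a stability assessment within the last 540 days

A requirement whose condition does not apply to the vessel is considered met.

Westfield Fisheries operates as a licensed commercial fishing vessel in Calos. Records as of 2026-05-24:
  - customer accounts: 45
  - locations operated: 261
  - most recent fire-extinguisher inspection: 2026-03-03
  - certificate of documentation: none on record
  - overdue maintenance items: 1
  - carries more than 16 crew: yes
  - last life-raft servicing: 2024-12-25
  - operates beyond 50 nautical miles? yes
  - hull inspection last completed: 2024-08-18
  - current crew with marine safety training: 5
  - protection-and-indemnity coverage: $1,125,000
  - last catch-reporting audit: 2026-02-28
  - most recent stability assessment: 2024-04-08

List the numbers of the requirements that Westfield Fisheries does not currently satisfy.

1, 9

1. certificate of documentation absent → not met
2. crew with marine safety training 5 ≥ 4 → met
3. hull inspection 644 days ago vs limit 730 → met
4. condition 'carries more than 16 crew' holds; catch-reporting audit 85 days ago vs limit 120 → met
5. protection-and-indemnity coverage $1,125,000 ≥ $1,125,000 → met
6. fire-extinguisher inspection 82 days ago vs limit 90 → met
7. life-raft servicing 515 days ago vs limit 540 → met
8. condition 'operates beyond 50 nautical miles' holds; overdue maintenance items 1 ≤ 1 → met
9. stability assessment 776 days ago vs limit 540 → not met
Not met: 1, 9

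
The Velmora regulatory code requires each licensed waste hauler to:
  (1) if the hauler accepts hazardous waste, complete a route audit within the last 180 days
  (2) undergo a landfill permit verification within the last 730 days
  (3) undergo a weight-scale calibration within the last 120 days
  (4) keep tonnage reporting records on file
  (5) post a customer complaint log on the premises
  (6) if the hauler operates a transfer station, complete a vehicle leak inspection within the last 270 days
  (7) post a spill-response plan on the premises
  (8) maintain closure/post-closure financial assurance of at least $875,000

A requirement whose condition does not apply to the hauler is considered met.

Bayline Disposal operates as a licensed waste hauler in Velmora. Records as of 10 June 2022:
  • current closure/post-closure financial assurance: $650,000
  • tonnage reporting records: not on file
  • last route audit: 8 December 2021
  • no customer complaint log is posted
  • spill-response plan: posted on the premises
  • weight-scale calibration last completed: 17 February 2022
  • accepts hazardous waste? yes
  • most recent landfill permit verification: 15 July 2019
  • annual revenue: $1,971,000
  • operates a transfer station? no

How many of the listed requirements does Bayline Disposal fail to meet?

5

1. condition 'accepts hazardous waste' holds; route audit 184 days ago vs limit 180 → not met
2. landfill permit verification 1061 days ago vs limit 730 → not met
3. weight-scale calibration 113 days ago vs limit 120 → met
4. tonnage reporting records absent → not met
5. customer complaint log absent → not met
6. condition 'operates a transfer station' does not hold → requirement n/a → met
7. spill-response plan present → met
8. closure/post-closure financial assurance $650,000 < $875,000 → not met
Not met: 5 of 8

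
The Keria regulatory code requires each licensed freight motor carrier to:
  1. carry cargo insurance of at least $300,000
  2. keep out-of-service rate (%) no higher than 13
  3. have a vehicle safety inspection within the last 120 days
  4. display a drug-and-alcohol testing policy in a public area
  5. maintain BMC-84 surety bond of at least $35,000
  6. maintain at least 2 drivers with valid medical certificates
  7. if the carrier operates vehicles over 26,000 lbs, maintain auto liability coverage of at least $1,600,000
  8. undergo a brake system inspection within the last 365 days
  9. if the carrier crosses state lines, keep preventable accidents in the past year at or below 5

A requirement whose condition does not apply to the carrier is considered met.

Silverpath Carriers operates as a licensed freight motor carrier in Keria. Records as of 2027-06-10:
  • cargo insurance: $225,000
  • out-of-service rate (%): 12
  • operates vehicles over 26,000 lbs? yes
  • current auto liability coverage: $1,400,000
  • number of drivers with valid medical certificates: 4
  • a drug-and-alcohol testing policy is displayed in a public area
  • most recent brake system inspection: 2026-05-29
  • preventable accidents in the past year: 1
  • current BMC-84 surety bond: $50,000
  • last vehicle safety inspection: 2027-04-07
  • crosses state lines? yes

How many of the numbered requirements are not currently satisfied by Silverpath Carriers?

1. cargo insurance $225,000 < $300,000 → not met
2. out-of-service rate (%) 12 ≤ 13 → met
3. vehicle safety inspection 64 days ago vs limit 120 → met
4. drug-and-alcohol testing policy present → met
5. BMC-84 surety bond $50,000 ≥ $35,000 → met
6. drivers with valid medical certificates 4 ≥ 2 → met
7. condition 'operates vehicles over 26,000 lbs' holds; auto liability coverage $1,400,000 < $1,600,000 → not met
8. brake system inspection 377 days ago vs limit 365 → not met
9. condition 'crosses state lines' holds; preventable accidents in the past year 1 ≤ 5 → met
Not met: 3 of 9

3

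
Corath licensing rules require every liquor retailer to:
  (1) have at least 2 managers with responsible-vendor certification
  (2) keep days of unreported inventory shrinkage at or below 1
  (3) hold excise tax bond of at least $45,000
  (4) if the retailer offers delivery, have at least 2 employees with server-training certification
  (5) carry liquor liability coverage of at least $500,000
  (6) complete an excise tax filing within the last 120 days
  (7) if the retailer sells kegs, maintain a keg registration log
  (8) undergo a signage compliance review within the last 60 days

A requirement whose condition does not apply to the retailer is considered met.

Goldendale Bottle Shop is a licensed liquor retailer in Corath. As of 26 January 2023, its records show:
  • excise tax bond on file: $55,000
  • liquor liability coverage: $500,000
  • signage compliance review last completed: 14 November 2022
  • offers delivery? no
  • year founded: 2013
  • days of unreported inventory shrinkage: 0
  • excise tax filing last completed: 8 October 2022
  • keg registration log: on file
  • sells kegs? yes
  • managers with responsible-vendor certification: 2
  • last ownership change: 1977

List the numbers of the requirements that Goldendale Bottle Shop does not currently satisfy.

1. managers with responsible-vendor certification 2 ≥ 2 → met
2. days of unreported inventory shrinkage 0 ≤ 1 → met
3. excise tax bond $55,000 ≥ $45,000 → met
4. condition 'offers delivery' does not hold → requirement n/a → met
5. liquor liability coverage $500,000 ≥ $500,000 → met
6. excise tax filing 110 days ago vs limit 120 → met
7. condition 'sells kegs' holds; keg registration log present → met
8. signage compliance review 73 days ago vs limit 60 → not met
Not met: 8

8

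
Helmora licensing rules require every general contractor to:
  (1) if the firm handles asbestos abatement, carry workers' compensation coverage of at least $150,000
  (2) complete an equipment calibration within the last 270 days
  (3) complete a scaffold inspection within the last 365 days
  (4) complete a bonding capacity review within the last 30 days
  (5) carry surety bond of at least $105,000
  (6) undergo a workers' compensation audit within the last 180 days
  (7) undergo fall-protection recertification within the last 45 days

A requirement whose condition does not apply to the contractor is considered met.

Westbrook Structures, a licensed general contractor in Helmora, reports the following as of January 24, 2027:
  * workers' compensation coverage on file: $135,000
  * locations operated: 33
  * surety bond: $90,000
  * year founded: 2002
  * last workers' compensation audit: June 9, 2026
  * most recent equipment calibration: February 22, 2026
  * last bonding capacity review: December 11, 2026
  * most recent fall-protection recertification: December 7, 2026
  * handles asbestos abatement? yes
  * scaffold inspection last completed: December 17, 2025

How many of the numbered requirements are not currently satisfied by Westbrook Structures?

1. condition 'handles asbestos abatement' holds; workers' compensation coverage $135,000 < $150,000 → not met
2. equipment calibration 336 days ago vs limit 270 → not met
3. scaffold inspection 403 days ago vs limit 365 → not met
4. bonding capacity review 44 days ago vs limit 30 → not met
5. surety bond $90,000 < $105,000 → not met
6. workers' compensation audit 229 days ago vs limit 180 → not met
7. fall-protection recertification 48 days ago vs limit 45 → not met
Not met: 7 of 7

7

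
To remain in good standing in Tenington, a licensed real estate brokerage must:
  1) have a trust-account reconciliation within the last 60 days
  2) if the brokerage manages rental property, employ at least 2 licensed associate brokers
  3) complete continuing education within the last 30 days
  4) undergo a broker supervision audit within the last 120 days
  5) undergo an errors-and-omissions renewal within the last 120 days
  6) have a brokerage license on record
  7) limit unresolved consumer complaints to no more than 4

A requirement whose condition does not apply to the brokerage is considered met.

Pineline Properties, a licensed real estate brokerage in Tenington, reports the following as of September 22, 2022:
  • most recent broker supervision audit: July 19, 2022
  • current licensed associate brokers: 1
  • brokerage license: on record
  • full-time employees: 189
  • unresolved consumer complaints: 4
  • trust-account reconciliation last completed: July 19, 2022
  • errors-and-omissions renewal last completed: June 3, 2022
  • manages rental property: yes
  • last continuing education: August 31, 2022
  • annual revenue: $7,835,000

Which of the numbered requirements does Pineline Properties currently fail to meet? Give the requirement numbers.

1, 2

1. trust-account reconciliation 65 days ago vs limit 60 → not met
2. condition 'manages rental property' holds; licensed associate brokers 1 < 2 → not met
3. continuing education 22 days ago vs limit 30 → met
4. broker supervision audit 65 days ago vs limit 120 → met
5. errors-and-omissions renewal 111 days ago vs limit 120 → met
6. brokerage license present → met
7. unresolved consumer complaints 4 ≤ 4 → met
Not met: 1, 2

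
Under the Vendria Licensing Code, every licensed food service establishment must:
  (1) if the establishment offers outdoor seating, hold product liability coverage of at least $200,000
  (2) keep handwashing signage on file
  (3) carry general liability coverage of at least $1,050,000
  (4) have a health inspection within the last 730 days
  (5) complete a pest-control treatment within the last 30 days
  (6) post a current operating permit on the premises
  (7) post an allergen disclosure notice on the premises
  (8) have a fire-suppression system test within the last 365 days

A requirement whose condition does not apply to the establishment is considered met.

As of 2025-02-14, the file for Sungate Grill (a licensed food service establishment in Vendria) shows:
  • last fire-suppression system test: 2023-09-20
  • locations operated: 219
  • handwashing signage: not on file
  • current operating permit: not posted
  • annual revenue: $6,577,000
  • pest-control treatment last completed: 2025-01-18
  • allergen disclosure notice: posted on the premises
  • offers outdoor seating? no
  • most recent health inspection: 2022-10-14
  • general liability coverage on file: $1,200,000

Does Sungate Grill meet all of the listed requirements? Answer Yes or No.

No

1. condition 'offers outdoor seating' does not hold → requirement n/a → met
2. handwashing signage absent → not met
3. general liability coverage $1,200,000 ≥ $1,050,000 → met
4. health inspection 854 days ago vs limit 730 → not met
5. pest-control treatment 27 days ago vs limit 30 → met
6. current operating permit absent → not met
7. allergen disclosure notice present → met
8. fire-suppression system test 513 days ago vs limit 365 → not met
Not met: 2, 4, 6, 8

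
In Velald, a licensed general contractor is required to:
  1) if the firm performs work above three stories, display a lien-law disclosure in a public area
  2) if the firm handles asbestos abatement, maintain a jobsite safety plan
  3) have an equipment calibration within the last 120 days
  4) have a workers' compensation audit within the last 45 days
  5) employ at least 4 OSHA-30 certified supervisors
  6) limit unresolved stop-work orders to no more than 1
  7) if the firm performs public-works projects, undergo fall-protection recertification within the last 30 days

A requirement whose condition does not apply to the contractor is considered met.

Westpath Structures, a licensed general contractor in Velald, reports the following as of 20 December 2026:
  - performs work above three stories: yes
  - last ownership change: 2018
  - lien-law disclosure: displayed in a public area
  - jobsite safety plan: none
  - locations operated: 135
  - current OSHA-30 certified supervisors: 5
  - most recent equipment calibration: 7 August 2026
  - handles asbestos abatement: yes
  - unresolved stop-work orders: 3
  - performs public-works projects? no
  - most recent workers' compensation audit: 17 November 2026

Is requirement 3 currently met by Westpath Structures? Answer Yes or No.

No

3. equipment calibration 135 days ago vs limit 120 → not met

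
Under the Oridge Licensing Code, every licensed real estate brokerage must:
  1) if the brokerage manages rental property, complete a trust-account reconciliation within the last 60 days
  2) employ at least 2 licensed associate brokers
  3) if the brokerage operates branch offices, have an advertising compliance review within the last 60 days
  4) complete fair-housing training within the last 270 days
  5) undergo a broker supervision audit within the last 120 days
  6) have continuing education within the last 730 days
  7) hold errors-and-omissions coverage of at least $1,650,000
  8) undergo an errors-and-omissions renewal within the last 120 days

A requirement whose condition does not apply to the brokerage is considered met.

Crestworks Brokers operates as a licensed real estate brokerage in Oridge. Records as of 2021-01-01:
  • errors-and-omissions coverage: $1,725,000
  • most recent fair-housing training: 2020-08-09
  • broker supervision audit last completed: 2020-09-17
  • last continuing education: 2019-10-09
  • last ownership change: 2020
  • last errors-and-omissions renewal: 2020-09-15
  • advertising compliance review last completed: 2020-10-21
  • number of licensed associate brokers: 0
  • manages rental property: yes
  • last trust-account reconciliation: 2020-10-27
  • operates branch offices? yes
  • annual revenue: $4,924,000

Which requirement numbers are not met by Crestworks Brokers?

1. condition 'manages rental property' holds; trust-account reconciliation 66 days ago vs limit 60 → not met
2. licensed associate brokers 0 < 2 → not met
3. condition 'operates branch offices' holds; advertising compliance review 72 days ago vs limit 60 → not met
4. fair-housing training 145 days ago vs limit 270 → met
5. broker supervision audit 106 days ago vs limit 120 → met
6. continuing education 450 days ago vs limit 730 → met
7. errors-and-omissions coverage $1,725,000 ≥ $1,650,000 → met
8. errors-and-omissions renewal 108 days ago vs limit 120 → met
Not met: 1, 2, 3

1, 2, 3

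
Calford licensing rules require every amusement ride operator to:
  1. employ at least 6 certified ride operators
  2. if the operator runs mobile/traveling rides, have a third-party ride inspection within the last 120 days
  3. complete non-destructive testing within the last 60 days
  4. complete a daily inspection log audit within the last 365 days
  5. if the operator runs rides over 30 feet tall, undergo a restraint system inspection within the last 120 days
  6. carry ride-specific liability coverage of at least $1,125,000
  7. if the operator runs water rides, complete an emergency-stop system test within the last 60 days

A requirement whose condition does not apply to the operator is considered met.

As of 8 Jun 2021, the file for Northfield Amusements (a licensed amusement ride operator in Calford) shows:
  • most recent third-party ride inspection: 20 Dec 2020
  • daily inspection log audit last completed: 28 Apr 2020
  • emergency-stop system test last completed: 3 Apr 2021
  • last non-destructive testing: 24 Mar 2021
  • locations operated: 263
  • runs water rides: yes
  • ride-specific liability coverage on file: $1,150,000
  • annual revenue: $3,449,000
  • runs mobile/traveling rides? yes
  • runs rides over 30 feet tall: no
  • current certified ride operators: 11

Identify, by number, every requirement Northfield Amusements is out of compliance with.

2, 3, 4, 7

1. certified ride operators 11 ≥ 6 → met
2. condition 'runs mobile/traveling rides' holds; third-party ride inspection 170 days ago vs limit 120 → not met
3. non-destructive testing 76 days ago vs limit 60 → not met
4. daily inspection log audit 406 days ago vs limit 365 → not met
5. condition 'runs rides over 30 feet tall' does not hold → requirement n/a → met
6. ride-specific liability coverage $1,150,000 ≥ $1,125,000 → met
7. condition 'runs water rides' holds; emergency-stop system test 66 days ago vs limit 60 → not met
Not met: 2, 3, 4, 7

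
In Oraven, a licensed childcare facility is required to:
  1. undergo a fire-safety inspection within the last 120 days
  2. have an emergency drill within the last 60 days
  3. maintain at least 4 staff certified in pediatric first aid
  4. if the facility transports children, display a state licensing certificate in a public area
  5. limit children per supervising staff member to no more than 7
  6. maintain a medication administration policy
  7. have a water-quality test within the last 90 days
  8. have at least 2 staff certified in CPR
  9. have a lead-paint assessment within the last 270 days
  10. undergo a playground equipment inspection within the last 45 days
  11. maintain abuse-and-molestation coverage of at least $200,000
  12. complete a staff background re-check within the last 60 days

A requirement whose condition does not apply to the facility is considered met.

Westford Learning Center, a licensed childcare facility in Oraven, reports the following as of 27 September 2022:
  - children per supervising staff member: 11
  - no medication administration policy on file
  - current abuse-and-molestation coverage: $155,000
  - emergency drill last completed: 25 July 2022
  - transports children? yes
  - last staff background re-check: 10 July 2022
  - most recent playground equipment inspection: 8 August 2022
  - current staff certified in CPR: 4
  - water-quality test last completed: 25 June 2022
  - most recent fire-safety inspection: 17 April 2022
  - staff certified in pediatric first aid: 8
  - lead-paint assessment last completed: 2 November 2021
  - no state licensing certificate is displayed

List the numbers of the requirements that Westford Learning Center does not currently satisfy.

1. fire-safety inspection 163 days ago vs limit 120 → not met
2. emergency drill 64 days ago vs limit 60 → not met
3. staff certified in pediatric first aid 8 ≥ 4 → met
4. condition 'transports children' holds; state licensing certificate absent → not met
5. children per supervising staff member 11 > 7 → not met
6. medication administration policy absent → not met
7. water-quality test 94 days ago vs limit 90 → not met
8. staff certified in CPR 4 ≥ 2 → met
9. lead-paint assessment 329 days ago vs limit 270 → not met
10. playground equipment inspection 50 days ago vs limit 45 → not met
11. abuse-and-molestation coverage $155,000 < $200,000 → not met
12. staff background re-check 79 days ago vs limit 60 → not met
Not met: 1, 2, 4, 5, 6, 7, 9, 10, 11, 12

1, 2, 4, 5, 6, 7, 9, 10, 11, 12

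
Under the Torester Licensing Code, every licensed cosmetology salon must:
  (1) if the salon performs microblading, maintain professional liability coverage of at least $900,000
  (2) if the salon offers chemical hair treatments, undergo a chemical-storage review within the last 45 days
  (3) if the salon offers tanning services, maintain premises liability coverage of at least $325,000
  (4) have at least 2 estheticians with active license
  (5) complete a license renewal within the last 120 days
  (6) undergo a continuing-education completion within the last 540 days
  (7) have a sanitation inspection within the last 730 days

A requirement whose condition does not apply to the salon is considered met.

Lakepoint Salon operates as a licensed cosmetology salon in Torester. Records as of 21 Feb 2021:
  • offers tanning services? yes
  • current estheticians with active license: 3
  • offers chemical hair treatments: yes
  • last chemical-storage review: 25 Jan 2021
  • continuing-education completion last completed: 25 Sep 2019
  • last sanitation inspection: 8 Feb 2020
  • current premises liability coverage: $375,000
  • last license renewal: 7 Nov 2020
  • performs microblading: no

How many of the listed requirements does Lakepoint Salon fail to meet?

1. condition 'performs microblading' does not hold → requirement n/a → met
2. condition 'offers chemical hair treatments' holds; chemical-storage review 27 days ago vs limit 45 → met
3. condition 'offers tanning services' holds; premises liability coverage $375,000 ≥ $325,000 → met
4. estheticians with active license 3 ≥ 2 → met
5. license renewal 106 days ago vs limit 120 → met
6. continuing-education completion 515 days ago vs limit 540 → met
7. sanitation inspection 379 days ago vs limit 730 → met
Not met: 0 of 7

0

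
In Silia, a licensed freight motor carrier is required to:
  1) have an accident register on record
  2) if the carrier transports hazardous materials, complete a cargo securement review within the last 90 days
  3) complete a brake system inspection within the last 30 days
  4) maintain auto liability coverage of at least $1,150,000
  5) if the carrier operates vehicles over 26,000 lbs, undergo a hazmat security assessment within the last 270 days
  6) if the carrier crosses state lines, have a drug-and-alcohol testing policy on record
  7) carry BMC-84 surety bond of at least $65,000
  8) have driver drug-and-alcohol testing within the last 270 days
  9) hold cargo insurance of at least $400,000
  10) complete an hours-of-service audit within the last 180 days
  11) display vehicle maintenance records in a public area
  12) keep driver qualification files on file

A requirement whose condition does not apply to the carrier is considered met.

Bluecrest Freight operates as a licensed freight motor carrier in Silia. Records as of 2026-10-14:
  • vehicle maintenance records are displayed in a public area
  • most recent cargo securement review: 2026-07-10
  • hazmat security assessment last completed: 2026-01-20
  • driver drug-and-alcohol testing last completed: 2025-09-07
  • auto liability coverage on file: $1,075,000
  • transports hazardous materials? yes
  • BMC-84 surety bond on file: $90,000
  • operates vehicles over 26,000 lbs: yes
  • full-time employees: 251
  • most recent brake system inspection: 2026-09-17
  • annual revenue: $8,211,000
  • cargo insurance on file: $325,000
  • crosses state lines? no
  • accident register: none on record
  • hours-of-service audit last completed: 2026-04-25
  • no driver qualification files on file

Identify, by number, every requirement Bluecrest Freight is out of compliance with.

1, 2, 4, 8, 9, 12

1. accident register absent → not met
2. condition 'transports hazardous materials' holds; cargo securement review 96 days ago vs limit 90 → not met
3. brake system inspection 27 days ago vs limit 30 → met
4. auto liability coverage $1,075,000 < $1,150,000 → not met
5. condition 'operates vehicles over 26,000 lbs' holds; hazmat security assessment 267 days ago vs limit 270 → met
6. condition 'crosses state lines' does not hold → requirement n/a → met
7. BMC-84 surety bond $90,000 ≥ $65,000 → met
8. driver drug-and-alcohol testing 402 days ago vs limit 270 → not met
9. cargo insurance $325,000 < $400,000 → not met
10. hours-of-service audit 172 days ago vs limit 180 → met
11. vehicle maintenance records present → met
12. driver qualification files absent → not met
Not met: 1, 2, 4, 8, 9, 12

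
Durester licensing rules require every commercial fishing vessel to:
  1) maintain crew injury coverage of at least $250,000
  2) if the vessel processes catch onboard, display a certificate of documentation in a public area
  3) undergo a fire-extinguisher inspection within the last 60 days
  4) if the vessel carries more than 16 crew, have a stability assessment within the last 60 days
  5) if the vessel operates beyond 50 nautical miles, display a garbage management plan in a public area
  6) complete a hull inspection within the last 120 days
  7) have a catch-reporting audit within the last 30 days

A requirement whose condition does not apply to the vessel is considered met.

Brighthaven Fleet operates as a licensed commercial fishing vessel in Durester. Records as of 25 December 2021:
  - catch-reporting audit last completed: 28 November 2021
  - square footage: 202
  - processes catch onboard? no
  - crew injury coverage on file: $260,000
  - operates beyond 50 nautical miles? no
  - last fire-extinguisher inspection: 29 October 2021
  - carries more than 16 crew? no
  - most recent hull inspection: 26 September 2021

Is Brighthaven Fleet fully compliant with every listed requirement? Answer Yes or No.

Yes

1. crew injury coverage $260,000 ≥ $250,000 → met
2. condition 'processes catch onboard' does not hold → requirement n/a → met
3. fire-extinguisher inspection 57 days ago vs limit 60 → met
4. condition 'carries more than 16 crew' does not hold → requirement n/a → met
5. condition 'operates beyond 50 nautical miles' does not hold → requirement n/a → met
6. hull inspection 90 days ago vs limit 120 → met
7. catch-reporting audit 27 days ago vs limit 30 → met
All met.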